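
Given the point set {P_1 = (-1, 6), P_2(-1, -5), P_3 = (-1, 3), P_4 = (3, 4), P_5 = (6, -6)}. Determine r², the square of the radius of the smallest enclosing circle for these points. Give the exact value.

48.25

A smallest enclosing disk is always determined by at most three of the input points on its boundary.
The farthest pair is P_1–P_5 with squared distance 193. The circle on this segment as diameter has centre (2.5, 0) and r² = 193/4 = 48.25.
Check P_2: distance² to centre = 37.25 ≤ 48.25, so it lies inside.
All remaining points lie in this disk, and no smaller disk contains both endpoints, so this is the minimum enclosing circle.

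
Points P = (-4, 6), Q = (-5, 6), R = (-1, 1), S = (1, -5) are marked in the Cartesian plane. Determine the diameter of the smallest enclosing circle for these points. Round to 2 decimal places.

12.53

By Welzl's lemma the MEC is supported by two points (diametrically opposite) or three points (on a circumcircle).
The farthest pair is Q–S with squared distance 157. The circle on this segment as diameter has centre (-2, 0.5) and r² = 157/4 = 39.25.
Check P: distance² to centre = 34.25 ≤ 39.25, so it lies inside.
All remaining points lie in this disk, and no smaller disk contains both endpoints, so this is the minimum enclosing circle.
Diameter = 2r = 2√(39.25) ≈ 12.53.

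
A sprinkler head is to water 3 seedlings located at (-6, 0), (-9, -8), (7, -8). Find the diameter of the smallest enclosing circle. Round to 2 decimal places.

Call the three points A, B, C in the order given.
Side lengths²: AB² = 73, AC² = 233, BC² = 256.
Since BC² = 256 < 233 + 73 = 306, the triangle is acute, so the smallest enclosing circle is the circumcircle.
Circumcentre = (-1, -6.4375), r² = 66.44140625.
Diameter = 2r = 2√(66.44140625) ≈ 16.30.

16.30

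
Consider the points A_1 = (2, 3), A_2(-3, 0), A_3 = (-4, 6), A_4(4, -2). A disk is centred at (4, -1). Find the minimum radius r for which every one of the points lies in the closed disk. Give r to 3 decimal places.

The required radius is the distance from (4, -1) to the farthest point.
Squared distances: 20, 50, 113, 1.
Maximum is 113, attained at A_3.
r = √113 ≈ 10.630.

10.630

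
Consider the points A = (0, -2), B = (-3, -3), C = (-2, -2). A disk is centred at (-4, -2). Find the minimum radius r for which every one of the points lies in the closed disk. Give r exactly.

The required radius is the distance from (-4, -2) to the farthest point.
Squared distances: 16, 2, 4.
Maximum is 16, attained at A.
r = √16 = 4.

4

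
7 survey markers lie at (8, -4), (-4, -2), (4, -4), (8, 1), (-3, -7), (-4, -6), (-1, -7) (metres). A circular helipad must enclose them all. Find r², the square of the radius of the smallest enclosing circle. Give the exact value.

The farthest pair is (8, 1)–(-4, -6) with squared distance 193. The circle on this segment as diameter has centre (2, -2.5) and r² = 193/4 = 48.25.
Check (8, -4): distance² to centre = 38.25 ≤ 48.25, so it lies inside.
All remaining points lie in this disk, and no smaller disk contains both endpoints, so this is the minimum enclosing circle.

48.25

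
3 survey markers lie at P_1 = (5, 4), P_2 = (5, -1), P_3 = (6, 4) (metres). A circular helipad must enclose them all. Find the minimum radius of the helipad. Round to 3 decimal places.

Side lengths²: P_1P_2² = 25, P_1P_3² = 1, P_2P_3² = 26.
Since P_2P_3² = 26 ≥ 25 + 1 = 26, the angle opposite P_2P_3 is not acute, so the smallest enclosing circle has P_2P_3 as diameter.
Centre = midpoint of P_2P_3 = (5.5, 1.5), r² = 26/4 = 6.5.
r = √(6.5) ≈ 2.550.

2.550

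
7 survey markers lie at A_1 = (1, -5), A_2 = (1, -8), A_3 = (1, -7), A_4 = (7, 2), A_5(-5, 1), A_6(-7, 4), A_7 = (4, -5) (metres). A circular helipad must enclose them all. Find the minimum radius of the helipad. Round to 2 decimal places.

The minimum enclosing circle of a finite set is fixed by two of the points (as a diameter) or three (as a circumcircle).
The minimum enclosing circle is determined by three boundary points: A_2, A_4, A_6.
Their circumcentre is (-9/19, -6/19) with r² = 22100/361.
The farthest remaining point A_3 is at distance² 16913/361 ≤ 22100/361.
r = √(22100/361) ≈ 7.82.

7.82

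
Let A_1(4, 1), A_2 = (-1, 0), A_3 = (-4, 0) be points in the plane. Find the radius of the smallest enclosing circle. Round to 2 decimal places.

4.03

Side lengths²: A_1A_2² = 26, A_1A_3² = 65, A_2A_3² = 9.
Since A_1A_3² = 65 ≥ 26 + 9 = 35, the angle opposite A_1A_3 is not acute, so the smallest enclosing circle has A_1A_3 as diameter.
Centre = midpoint of A_1A_3 = (0, 0.5), r² = 65/4 = 16.25.
r = √(16.25) ≈ 4.03.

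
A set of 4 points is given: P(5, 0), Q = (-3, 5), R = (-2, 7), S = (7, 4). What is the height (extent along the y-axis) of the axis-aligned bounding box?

7

max y = 7, min y = 0, so height = 7.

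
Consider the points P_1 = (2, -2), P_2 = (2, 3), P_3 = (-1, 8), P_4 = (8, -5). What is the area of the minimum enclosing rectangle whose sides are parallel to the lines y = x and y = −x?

77

In coordinates u = x + y, v = x − y the rectangle is axis-aligned; the map (x,y)→(u,v) scales areas by 2.
u-values: 0, 5, 7, 3; range = 7 − 0 = 7.
v-values: 4, -1, -9, 13; range = 13 − (-9) = 22.
Area = (7 × 22) / 2 = 77.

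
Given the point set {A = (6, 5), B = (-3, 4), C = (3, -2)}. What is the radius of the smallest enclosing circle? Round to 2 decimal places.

Side lengths²: AB² = 82, AC² = 58, BC² = 72.
Since AB² = 82 < 72 + 58 = 130, the triangle is acute, so the smallest enclosing circle is the circumcircle.
Circumcentre = (1.7, 2.7), r² = 23.78.
r = √(23.78) ≈ 4.88.

4.88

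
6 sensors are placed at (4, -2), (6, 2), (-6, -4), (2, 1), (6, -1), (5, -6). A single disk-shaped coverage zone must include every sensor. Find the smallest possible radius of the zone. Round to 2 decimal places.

6.72

By Welzl's lemma the MEC is supported by two points (diametrically opposite) or three points (on a circumcircle).
The minimum enclosing circle is determined by three boundary points: (6, 2), (-6, -4), (5, -6).
Their circumcentre is (1/6, -4/3) with r² = 1625/36.
The farthest remaining point (6, -1) is at distance² 1229/36 ≤ 1625/36.
r = √(1625/36) ≈ 6.72.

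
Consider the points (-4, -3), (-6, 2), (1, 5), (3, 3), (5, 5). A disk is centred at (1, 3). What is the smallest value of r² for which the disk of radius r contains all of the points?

61

The required radius is the distance from (1, 3) to the farthest point.
Squared distances: 61, 50, 4, 4, 20.
Maximum is 61, attained at (-4, -3).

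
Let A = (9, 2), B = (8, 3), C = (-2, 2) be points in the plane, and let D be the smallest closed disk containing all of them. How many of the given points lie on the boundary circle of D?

2

Side lengths²: AB² = 2, AC² = 121, BC² = 101.
Since AC² = 121 ≥ 101 + 2 = 103, the angle opposite AC is not acute, so the smallest enclosing circle has AC as diameter.
Centre = midpoint of AC = (3.5, 2), r² = 121/4 = 30.25.
The points at distance exactly r from the centre are A, C — 2 points.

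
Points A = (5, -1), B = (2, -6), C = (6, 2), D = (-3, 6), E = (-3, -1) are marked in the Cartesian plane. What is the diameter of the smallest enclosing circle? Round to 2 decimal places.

The minimum enclosing circle of a finite set is fixed by two of the points (as a diameter) or three (as a circumcircle).
The minimum enclosing circle is determined by three boundary points: B, C, D.
Their circumcentre is (-5/22, 5/44) with r² = 81965/1936.
The farthest remaining point A is at distance² 55301/1936 ≤ 81965/1936.
Diameter = 2r = 2√(81965/1936) ≈ 13.01.

13.01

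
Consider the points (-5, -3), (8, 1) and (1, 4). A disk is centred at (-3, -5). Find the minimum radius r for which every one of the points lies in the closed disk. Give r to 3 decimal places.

The required radius is the distance from (-3, -5) to the farthest point.
Squared distances: 8, 157, 97.
Maximum is 157, attained at (8, 1).
r = √157 ≈ 12.530.

12.530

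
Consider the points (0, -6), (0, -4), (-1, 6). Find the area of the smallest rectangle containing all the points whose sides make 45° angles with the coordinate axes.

71.5

In coordinates u = x + y, v = x − y the rectangle is axis-aligned; the map (x,y)→(u,v) scales areas by 2.
u-values: -6, -4, 5; range = 5 − (-6) = 11.
v-values: 6, 4, -7; range = 6 − (-7) = 13.
Area = (11 × 13) / 2 = 71.5.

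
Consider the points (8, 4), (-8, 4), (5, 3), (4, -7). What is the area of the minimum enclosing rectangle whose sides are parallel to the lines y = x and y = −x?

In coordinates u = x + y, v = x − y the rectangle is axis-aligned; the map (x,y)→(u,v) scales areas by 2.
u-values: 12, -4, 8, -3; range = 12 − (-4) = 16.
v-values: 4, -12, 2, 11; range = 11 − (-12) = 23.
Area = (16 × 23) / 2 = 184.

184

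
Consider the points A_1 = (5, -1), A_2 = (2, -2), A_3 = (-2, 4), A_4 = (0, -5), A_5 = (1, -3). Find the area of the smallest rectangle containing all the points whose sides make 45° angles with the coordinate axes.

54

In coordinates u = x + y, v = x − y the rectangle is axis-aligned; the map (x,y)→(u,v) scales areas by 2.
u-values: 4, 0, 2, -5, -2; range = 4 − (-5) = 9.
v-values: 6, 4, -6, 5, 4; range = 6 − (-6) = 12.
Area = (9 × 12) / 2 = 54.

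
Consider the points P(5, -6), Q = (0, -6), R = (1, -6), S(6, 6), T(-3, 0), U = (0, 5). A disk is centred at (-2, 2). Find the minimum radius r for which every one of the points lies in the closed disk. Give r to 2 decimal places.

10.63

The required radius is the distance from (-2, 2) to the farthest point.
Squared distances: 113, 68, 73, 80, 5, 13.
Maximum is 113, attained at P.
r = √113 ≈ 10.63.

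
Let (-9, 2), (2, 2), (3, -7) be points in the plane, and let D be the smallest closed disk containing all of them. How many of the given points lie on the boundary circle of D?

2

Call the three points A, B, C in the order given.
Side lengths²: AB² = 121, AC² = 225, BC² = 82.
Since AC² = 225 ≥ 121 + 82 = 203, the angle opposite AC is not acute, so the smallest enclosing circle has AC as diameter.
Centre = midpoint of AC = (-3, -2.5), r² = 225/4 = 56.25.
The points at distance exactly r from the centre are (-9, 2), (3, -7) — 2 points.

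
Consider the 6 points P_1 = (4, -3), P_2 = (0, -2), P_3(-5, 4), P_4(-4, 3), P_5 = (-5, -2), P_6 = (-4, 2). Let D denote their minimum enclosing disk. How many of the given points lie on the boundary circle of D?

A smallest enclosing disk is always determined by at most three of the input points on its boundary.
The farthest pair is P_1–P_3 with squared distance 130. The circle on this segment as diameter has centre (-0.5, 0.5) and r² = 130/4 = 32.5.
Check P_2: distance² to centre = 6.5 ≤ 32.5, so it lies inside.
All remaining points lie in this disk, and no smaller disk contains both endpoints, so this is the minimum enclosing circle.
The points at distance exactly r from the centre are P_1, P_3 — 2 points.

2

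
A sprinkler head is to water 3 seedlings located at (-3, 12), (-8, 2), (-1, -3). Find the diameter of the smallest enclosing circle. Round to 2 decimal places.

Call the three points A, B, C in the order given.
Side lengths²: AB² = 125, AC² = 229, BC² = 74.
Since AC² = 229 ≥ 125 + 74 = 199, the angle opposite AC is not acute, so the smallest enclosing circle has AC as diameter.
Centre = midpoint of AC = (-2, 4.5), r² = 229/4 = 57.25.
Diameter = 2r = 2√(57.25) ≈ 15.13.

15.13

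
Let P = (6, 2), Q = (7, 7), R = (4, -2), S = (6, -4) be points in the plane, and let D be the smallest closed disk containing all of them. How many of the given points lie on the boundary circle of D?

2

A smallest enclosing disk is always determined by at most three of the input points on its boundary.
The farthest pair is Q–S with squared distance 122. The circle on this segment as diameter has centre (6.5, 1.5) and r² = 122/4 = 30.5.
Check P: distance² to centre = 0.5 ≤ 30.5, so it lies inside.
All remaining points lie in this disk, and no smaller disk contains both endpoints, so this is the minimum enclosing circle.
The points at distance exactly r from the centre are Q, S — 2 points.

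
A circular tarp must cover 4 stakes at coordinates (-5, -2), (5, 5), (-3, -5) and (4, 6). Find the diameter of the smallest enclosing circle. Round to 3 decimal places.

13.038

By Welzl's lemma the MEC is supported by two points (diametrically opposite) or three points (on a circumcircle).
The farthest pair is (-3, -5)–(4, 6) with squared distance 170. The circle on this segment as diameter has centre (0.5, 0.5) and r² = 170/4 = 42.5.
Check (-5, -2): distance² to centre = 36.5 ≤ 42.5, so it lies inside.
All remaining points lie in this disk, and no smaller disk contains both endpoints, so this is the minimum enclosing circle.
Diameter = 2r = 2√(42.5) ≈ 13.038.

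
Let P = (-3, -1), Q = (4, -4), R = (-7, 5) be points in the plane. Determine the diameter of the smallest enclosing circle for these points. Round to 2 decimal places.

Side lengths²: PQ² = 58, PR² = 52, QR² = 202.
Since QR² = 202 ≥ 58 + 52 = 110, the angle opposite QR is not acute, so the smallest enclosing circle has QR as diameter.
Centre = midpoint of QR = (-1.5, 0.5), r² = 202/4 = 50.5.
Diameter = 2r = 2√(50.5) ≈ 14.21.

14.21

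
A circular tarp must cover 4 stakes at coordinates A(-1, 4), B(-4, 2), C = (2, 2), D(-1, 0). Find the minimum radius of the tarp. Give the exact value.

3

The farthest pair is B–C with squared distance 36. The circle on this segment as diameter has centre (-1, 2) and r² = 36/4 = 9.
Check A: distance² to centre = 4 ≤ 9, so it lies inside.
All remaining points lie in this disk, and no smaller disk contains both endpoints, so this is the minimum enclosing circle.
r = √9 = 3.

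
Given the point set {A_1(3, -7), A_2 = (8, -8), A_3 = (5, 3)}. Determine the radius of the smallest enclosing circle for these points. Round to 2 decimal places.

5.70

Side lengths²: A_1A_2² = 26, A_1A_3² = 104, A_2A_3² = 130.
Since A_2A_3² = 130 ≥ 104 + 26 = 130, the angle opposite A_2A_3 is not acute, so the smallest enclosing circle has A_2A_3 as diameter.
Centre = midpoint of A_2A_3 = (6.5, -2.5), r² = 130/4 = 32.5.
r = √(32.5) ≈ 5.70.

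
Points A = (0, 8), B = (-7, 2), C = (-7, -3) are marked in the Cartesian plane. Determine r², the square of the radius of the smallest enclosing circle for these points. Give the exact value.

42.5

Side lengths²: AB² = 85, AC² = 170, BC² = 25.
Since AC² = 170 ≥ 85 + 25 = 110, the angle opposite AC is not acute, so the smallest enclosing circle has AC as diameter.
Centre = midpoint of AC = (-3.5, 2.5), r² = 170/4 = 42.5.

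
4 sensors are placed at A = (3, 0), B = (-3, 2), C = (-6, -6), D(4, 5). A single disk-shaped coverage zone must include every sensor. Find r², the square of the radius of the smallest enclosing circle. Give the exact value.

55.25

A smallest enclosing disk is always determined by at most three of the input points on its boundary.
The farthest pair is C–D with squared distance 221. The circle on this segment as diameter has centre (-1, -0.5) and r² = 221/4 = 55.25.
Check A: distance² to centre = 16.25 ≤ 55.25, so it lies inside.
All remaining points lie in this disk, and no smaller disk contains both endpoints, so this is the minimum enclosing circle.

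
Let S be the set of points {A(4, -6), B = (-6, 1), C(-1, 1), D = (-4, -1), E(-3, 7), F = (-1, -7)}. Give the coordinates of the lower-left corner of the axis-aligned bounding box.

x-range [-6, 4], y-range [-7, 7].
The lower-left corner is (-6, -7).

(-6, -7)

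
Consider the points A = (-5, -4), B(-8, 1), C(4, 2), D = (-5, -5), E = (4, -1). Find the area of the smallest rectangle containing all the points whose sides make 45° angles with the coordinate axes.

In coordinates u = x + y, v = x − y the rectangle is axis-aligned; the map (x,y)→(u,v) scales areas by 2.
u-values: -9, -7, 6, -10, 3; range = 6 − (-10) = 16.
v-values: -1, -9, 2, 0, 5; range = 5 − (-9) = 14.
Area = (16 × 14) / 2 = 112.

112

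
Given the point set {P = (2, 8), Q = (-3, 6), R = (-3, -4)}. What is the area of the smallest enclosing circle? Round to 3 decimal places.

132.732

Side lengths²: PQ² = 29, PR² = 169, QR² = 100.
Since PR² = 169 ≥ 100 + 29 = 129, the angle opposite PR is not acute, so the smallest enclosing circle has PR as diameter.
Centre = midpoint of PR = (-0.5, 2), r² = 169/4 = 42.25.
Area = π·r² = π·42.25 ≈ 132.732.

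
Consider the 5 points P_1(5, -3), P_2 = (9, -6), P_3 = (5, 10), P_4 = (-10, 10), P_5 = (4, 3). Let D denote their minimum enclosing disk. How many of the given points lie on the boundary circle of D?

The minimum enclosing circle of a finite set is fixed by two of the points (as a diameter) or three (as a circumcircle).
The farthest pair is P_2–P_4 with squared distance 617. The circle on this segment as diameter has centre (-0.5, 2) and r² = 617/4 = 154.25.
Check P_1: distance² to centre = 55.25 ≤ 154.25, so it lies inside.
All remaining points lie in this disk, and no smaller disk contains both endpoints, so this is the minimum enclosing circle.
The points at distance exactly r from the centre are P_2, P_4 — 2 points.

2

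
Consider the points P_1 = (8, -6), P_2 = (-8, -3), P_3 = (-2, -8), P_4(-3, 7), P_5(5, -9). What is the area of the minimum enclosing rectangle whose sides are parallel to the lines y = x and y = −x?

In coordinates u = x + y, v = x − y the rectangle is axis-aligned; the map (x,y)→(u,v) scales areas by 2.
u-values: 2, -11, -10, 4, -4; range = 4 − (-11) = 15.
v-values: 14, -5, 6, -10, 14; range = 14 − (-10) = 24.
Area = (15 × 24) / 2 = 180.

180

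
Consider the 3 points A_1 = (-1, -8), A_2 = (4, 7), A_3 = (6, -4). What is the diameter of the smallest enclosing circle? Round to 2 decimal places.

15.81

Side lengths²: A_1A_2² = 250, A_1A_3² = 65, A_2A_3² = 125.
Since A_1A_2² = 250 ≥ 125 + 65 = 190, the angle opposite A_1A_2 is not acute, so the smallest enclosing circle has A_1A_2 as diameter.
Centre = midpoint of A_1A_2 = (1.5, -0.5), r² = 250/4 = 62.5.
Diameter = 2r = 2√(62.5) ≈ 15.81.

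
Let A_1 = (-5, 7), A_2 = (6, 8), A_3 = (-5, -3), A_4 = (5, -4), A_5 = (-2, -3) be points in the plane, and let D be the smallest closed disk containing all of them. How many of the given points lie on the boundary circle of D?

3

A smallest enclosing disk is always determined by at most three of the input points on its boundary.
The minimum enclosing circle is determined by three boundary points: A_2, A_3, A_4.
Their circumcentre is (13/22, 53/22) with r² = 14645/242.
The farthest remaining point A_1 is at distance² 12665/242 ≤ 14645/242.
The points at distance exactly r from the centre are A_2, A_3, A_4 — 3 points.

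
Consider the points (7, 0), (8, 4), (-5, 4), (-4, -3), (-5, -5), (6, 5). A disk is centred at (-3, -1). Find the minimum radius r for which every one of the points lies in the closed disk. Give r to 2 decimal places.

12.08

The required radius is the distance from (-3, -1) to the farthest point.
Squared distances: 101, 146, 29, 5, 20, 117.
Maximum is 146, attained at (8, 4).
r = √146 ≈ 12.08.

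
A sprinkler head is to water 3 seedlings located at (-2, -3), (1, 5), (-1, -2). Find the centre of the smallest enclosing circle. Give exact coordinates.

(-0.5, 1)

Call the three points A, B, C in the order given.
Side lengths²: AB² = 73, AC² = 2, BC² = 53.
Since AB² = 73 ≥ 53 + 2 = 55, the angle opposite AB is not acute, so the smallest enclosing circle has AB as diameter.
Centre = midpoint of AB = (-0.5, 1), r² = 73/4 = 18.25.
Centre = (-0.5, 1).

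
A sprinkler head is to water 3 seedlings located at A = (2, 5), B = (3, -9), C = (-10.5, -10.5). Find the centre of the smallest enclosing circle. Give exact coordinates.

(-4.25, -2.75)

Side lengths²: AB² = 197, AC² = 396.5, BC² = 184.5.
Since AC² = 396.5 ≥ 197 + 184.5 = 381.5, the angle opposite AC is not acute, so the smallest enclosing circle has AC as diameter.
Centre = midpoint of AC = (-4.25, -2.75), r² = 396.5/4 = 99.125.
Centre = (-4.25, -2.75).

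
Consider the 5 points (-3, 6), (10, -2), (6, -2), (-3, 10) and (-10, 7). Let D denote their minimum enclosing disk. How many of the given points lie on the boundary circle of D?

2

The minimum enclosing circle of a finite set is fixed by two of the points (as a diameter) or three (as a circumcircle).
The farthest pair is (10, -2)–(-10, 7) with squared distance 481. The circle on this segment as diameter has centre (0, 2.5) and r² = 481/4 = 120.25.
Check (-3, 6): distance² to centre = 21.25 ≤ 120.25, so it lies inside.
All remaining points lie in this disk, and no smaller disk contains both endpoints, so this is the minimum enclosing circle.
The points at distance exactly r from the centre are (10, -2), (-10, 7) — 2 points.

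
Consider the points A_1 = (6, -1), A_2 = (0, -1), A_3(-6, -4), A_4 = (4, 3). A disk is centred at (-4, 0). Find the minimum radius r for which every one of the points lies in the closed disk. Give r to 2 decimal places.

The required radius is the distance from (-4, 0) to the farthest point.
Squared distances: 101, 17, 20, 73.
Maximum is 101, attained at A_1.
r = √101 ≈ 10.05.

10.05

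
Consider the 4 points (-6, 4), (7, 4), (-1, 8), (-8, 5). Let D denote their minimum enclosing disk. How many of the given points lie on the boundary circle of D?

By Welzl's lemma the MEC is supported by two points (diametrically opposite) or three points (on a circumcircle).
The farthest pair is (7, 4)–(-8, 5) with squared distance 226. The circle on this segment as diameter has centre (-0.5, 4.5) and r² = 226/4 = 56.5.
Check (-6, 4): distance² to centre = 30.5 ≤ 56.5, so it lies inside.
All remaining points lie in this disk, and no smaller disk contains both endpoints, so this is the minimum enclosing circle.
The points at distance exactly r from the centre are (7, 4), (-8, 5) — 2 points.

2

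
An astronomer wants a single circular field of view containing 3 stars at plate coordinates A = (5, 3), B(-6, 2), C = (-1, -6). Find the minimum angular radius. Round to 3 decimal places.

Side lengths²: AB² = 122, AC² = 117, BC² = 89.
Since AB² = 122 < 117 + 89 = 206, the triangle is acute, so the smallest enclosing circle is the circumcircle.
Circumcentre = (-17/62, 1/62), r² = 70577/1922.
r = √(70577/1922) ≈ 6.060.

6.060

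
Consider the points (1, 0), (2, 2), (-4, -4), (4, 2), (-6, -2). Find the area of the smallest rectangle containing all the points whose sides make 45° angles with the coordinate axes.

In coordinates u = x + y, v = x − y the rectangle is axis-aligned; the map (x,y)→(u,v) scales areas by 2.
u-values: 1, 4, -8, 6, -8; range = 6 − (-8) = 14.
v-values: 1, 0, 0, 2, -4; range = 2 − (-4) = 6.
Area = (14 × 6) / 2 = 42.

42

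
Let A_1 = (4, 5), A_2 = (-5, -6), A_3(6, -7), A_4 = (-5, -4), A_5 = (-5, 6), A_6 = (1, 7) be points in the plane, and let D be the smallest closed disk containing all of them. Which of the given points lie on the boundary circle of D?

A_3, A_5

The farthest pair is A_3–A_5 with squared distance 290. The circle on this segment as diameter has centre (0.5, -0.5) and r² = 290/4 = 72.5.
Check A_1: distance² to centre = 42.5 ≤ 72.5, so it lies inside.
All remaining points lie in this disk, and no smaller disk contains both endpoints, so this is the minimum enclosing circle.
The points at distance exactly r from the centre are A_3, A_5 — 2 points.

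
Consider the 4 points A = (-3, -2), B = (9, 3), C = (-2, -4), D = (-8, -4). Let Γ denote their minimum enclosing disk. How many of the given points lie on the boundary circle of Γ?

A smallest enclosing disk is always determined by at most three of the input points on its boundary.
The farthest pair is B–D with squared distance 338. The circle on this segment as diameter has centre (0.5, -0.5) and r² = 338/4 = 84.5.
Check A: distance² to centre = 14.5 ≤ 84.5, so it lies inside.
All remaining points lie in this disk, and no smaller disk contains both endpoints, so this is the minimum enclosing circle.
The points at distance exactly r from the centre are B, D — 2 points.

2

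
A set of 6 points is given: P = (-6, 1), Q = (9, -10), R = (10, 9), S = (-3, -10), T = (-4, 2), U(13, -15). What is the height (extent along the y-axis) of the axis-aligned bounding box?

max y = 9, min y = -15, so height = 24.

24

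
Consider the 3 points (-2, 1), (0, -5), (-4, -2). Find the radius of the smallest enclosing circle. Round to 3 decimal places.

Call the three points A, B, C in the order given.
Side lengths²: AB² = 40, AC² = 13, BC² = 25.
Since AB² = 40 ≥ 25 + 13 = 38, the angle opposite AB is not acute, so the smallest enclosing circle has AB as diameter.
Centre = midpoint of AB = (-1, -2), r² = 40/4 = 10.
r = √10 ≈ 3.162.

3.162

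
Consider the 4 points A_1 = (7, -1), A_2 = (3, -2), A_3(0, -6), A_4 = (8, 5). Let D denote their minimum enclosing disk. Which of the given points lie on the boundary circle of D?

The farthest pair is A_3–A_4 with squared distance 185. The circle on this segment as diameter has centre (4, -0.5) and r² = 185/4 = 46.25.
Check A_1: distance² to centre = 9.25 ≤ 46.25, so it lies inside.
All remaining points lie in this disk, and no smaller disk contains both endpoints, so this is the minimum enclosing circle.
The points at distance exactly r from the centre are A_3, A_4 — 2 points.

A_3, A_4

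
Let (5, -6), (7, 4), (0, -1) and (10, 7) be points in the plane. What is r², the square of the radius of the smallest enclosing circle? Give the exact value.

3977/81

A smallest enclosing disk is always determined by at most three of the input points on its boundary.
The minimum enclosing circle is determined by three boundary points: (5, -6), (0, -1), (10, 7).
Their circumcentre is (61/9, 7/9) with r² = 3977/81.
The farthest remaining point (7, 4) is at distance² 845/81 ≤ 3977/81.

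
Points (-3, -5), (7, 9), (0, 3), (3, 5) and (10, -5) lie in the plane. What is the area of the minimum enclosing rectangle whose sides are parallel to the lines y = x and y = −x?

216

In coordinates u = x + y, v = x − y the rectangle is axis-aligned; the map (x,y)→(u,v) scales areas by 2.
u-values: -8, 16, 3, 8, 5; range = 16 − (-8) = 24.
v-values: 2, -2, -3, -2, 15; range = 15 − (-3) = 18.
Area = (24 × 18) / 2 = 216.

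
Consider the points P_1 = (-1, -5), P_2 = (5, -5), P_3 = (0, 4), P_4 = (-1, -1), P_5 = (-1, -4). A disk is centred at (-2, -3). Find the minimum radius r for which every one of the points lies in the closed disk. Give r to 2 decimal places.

7.28

The required radius is the distance from (-2, -3) to the farthest point.
Squared distances: 5, 53, 53, 5, 2.
Maximum is 53, attained at P_2.
r = √53 ≈ 7.28.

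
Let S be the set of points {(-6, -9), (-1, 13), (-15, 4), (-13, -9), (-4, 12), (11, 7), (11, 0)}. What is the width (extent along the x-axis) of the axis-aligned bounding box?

max x = 11, min x = -15, so width = 26.

26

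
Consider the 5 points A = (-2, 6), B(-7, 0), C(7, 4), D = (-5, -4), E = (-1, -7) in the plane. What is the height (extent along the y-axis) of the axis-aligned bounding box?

max y = 6, min y = -7, so height = 13.

13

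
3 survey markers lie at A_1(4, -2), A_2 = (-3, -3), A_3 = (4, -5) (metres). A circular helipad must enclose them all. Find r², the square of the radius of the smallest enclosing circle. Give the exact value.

Side lengths²: A_1A_2² = 50, A_1A_3² = 9, A_2A_3² = 53.
Since A_2A_3² = 53 < 50 + 9 = 59, the triangle is acute, so the smallest enclosing circle is the circumcircle.
Circumcentre = (9/14, -3.5), r² = 1325/98.

1325/98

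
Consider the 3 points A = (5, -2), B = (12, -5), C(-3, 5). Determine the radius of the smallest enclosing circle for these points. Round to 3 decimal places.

9.014

Side lengths²: AB² = 58, AC² = 113, BC² = 325.
Since BC² = 325 ≥ 113 + 58 = 171, the angle opposite BC is not acute, so the smallest enclosing circle has BC as diameter.
Centre = midpoint of BC = (4.5, 0), r² = 325/4 = 81.25.
r = √(81.25) ≈ 9.014.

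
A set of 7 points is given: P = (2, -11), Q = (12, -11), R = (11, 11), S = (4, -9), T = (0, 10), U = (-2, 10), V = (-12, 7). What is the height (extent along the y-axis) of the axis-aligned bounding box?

max y = 11, min y = -11, so height = 22.

22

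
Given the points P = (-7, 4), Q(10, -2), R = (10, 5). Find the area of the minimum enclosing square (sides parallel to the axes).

The bounding box has width 17 and height 7.
An axis-aligned square enclosing the set must have side ≥ max(width, height).
So the minimum side is max(17, 7) = 17.
Area = 17² = 289.

289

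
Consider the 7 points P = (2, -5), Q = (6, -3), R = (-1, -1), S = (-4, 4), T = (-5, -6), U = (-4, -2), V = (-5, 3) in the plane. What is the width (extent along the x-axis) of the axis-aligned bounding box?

11

max x = 6, min x = -5, so width = 11.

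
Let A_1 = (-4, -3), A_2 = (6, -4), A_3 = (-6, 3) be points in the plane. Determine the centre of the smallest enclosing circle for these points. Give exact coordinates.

(0, -0.5)

Side lengths²: A_1A_2² = 101, A_1A_3² = 40, A_2A_3² = 193.
Since A_2A_3² = 193 ≥ 101 + 40 = 141, the angle opposite A_2A_3 is not acute, so the smallest enclosing circle has A_2A_3 as diameter.
Centre = midpoint of A_2A_3 = (0, -0.5), r² = 193/4 = 48.25.
Centre = (0, -0.5).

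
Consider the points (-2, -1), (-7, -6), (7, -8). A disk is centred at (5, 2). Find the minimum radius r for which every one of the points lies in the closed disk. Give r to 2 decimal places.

The required radius is the distance from (5, 2) to the farthest point.
Squared distances: 58, 208, 104.
Maximum is 208, attained at (-7, -6).
r = √208 ≈ 14.42.

14.42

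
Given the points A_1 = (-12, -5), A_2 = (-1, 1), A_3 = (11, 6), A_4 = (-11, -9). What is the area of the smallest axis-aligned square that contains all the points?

The bounding box has width 23 and height 15.
An axis-aligned square enclosing the set must have side ≥ max(width, height).
So the minimum side is max(23, 15) = 23.
Area = 23² = 529.

529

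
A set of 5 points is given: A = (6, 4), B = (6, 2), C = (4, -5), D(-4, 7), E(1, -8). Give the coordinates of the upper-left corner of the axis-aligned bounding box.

x-range [-4, 6], y-range [-8, 7].
The upper-left corner is (-4, 7).

(-4, 7)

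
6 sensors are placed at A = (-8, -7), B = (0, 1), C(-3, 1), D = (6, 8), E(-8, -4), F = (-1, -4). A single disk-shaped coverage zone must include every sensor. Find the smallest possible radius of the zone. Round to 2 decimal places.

By Welzl's lemma the MEC is supported by two points (diametrically opposite) or three points (on a circumcircle).
The farthest pair is A–D with squared distance 421. The circle on this segment as diameter has centre (-1, 0.5) and r² = 421/4 = 105.25.
Check B: distance² to centre = 1.25 ≤ 105.25, so it lies inside.
All remaining points lie in this disk, and no smaller disk contains both endpoints, so this is the minimum enclosing circle.
r = √(105.25) ≈ 10.26.

10.26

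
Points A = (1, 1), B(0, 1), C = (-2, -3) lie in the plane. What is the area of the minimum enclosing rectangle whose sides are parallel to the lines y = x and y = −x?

In coordinates u = x + y, v = x − y the rectangle is axis-aligned; the map (x,y)→(u,v) scales areas by 2.
u-values: 2, 1, -5; range = 2 − (-5) = 7.
v-values: 0, -1, 1; range = 1 − (-1) = 2.
Area = (7 × 2) / 2 = 7.

7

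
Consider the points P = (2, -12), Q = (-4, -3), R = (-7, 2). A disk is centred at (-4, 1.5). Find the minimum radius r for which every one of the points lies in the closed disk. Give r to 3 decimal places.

14.773

The required radius is the distance from (-4, 1.5) to the farthest point.
Squared distances: 218.25, 20.25, 9.25.
Maximum is 218.25, attained at P.
r = √(218.25) ≈ 14.773.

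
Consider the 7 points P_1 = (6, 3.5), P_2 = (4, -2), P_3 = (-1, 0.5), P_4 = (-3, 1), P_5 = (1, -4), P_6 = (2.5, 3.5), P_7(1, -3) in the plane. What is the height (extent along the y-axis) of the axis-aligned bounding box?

max y = 3.5, min y = -4, so height = 7.5.

7.5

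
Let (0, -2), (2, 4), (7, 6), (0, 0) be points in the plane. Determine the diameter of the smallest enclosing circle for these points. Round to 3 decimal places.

10.630

The minimum enclosing circle of a finite set is fixed by two of the points (as a diameter) or three (as a circumcircle).
The farthest pair is (0, -2)–(7, 6) with squared distance 113. The circle on this segment as diameter has centre (3.5, 2) and r² = 113/4 = 28.25.
Check (2, 4): distance² to centre = 6.25 ≤ 28.25, so it lies inside.
All remaining points lie in this disk, and no smaller disk contains both endpoints, so this is the minimum enclosing circle.
Diameter = 2r = 2√(28.25) ≈ 10.630.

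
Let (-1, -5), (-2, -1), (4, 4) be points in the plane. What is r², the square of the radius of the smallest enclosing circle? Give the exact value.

Call the three points A, B, C in the order given.
Side lengths²: AB² = 17, AC² = 106, BC² = 61.
Since AC² = 106 ≥ 61 + 17 = 78, the angle opposite AC is not acute, so the smallest enclosing circle has AC as diameter.
Centre = midpoint of AC = (1.5, -0.5), r² = 106/4 = 26.5.

26.5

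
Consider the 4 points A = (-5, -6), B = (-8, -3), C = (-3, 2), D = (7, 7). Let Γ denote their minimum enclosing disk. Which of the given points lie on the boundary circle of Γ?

A, B, D

A smallest enclosing disk is always determined by at most three of the input points on its boundary.
The minimum enclosing circle is determined by three boundary points: A, B, D.
Their circumcentre is (-0.3, 1.7) with r² = 81.38.
The farthest remaining point C is at distance² 7.38 ≤ 81.38.
The points at distance exactly r from the centre are A, B, D — 3 points.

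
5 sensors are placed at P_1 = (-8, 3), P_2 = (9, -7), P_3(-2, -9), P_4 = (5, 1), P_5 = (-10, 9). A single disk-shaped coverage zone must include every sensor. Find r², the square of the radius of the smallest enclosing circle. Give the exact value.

The farthest pair is P_2–P_5 with squared distance 617. The circle on this segment as diameter has centre (-0.5, 1) and r² = 617/4 = 154.25.
Check P_1: distance² to centre = 60.25 ≤ 154.25, so it lies inside.
All remaining points lie in this disk, and no smaller disk contains both endpoints, so this is the minimum enclosing circle.

154.25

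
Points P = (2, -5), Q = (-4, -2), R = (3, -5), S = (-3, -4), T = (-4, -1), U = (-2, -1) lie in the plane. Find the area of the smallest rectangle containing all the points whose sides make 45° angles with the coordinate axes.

27.5

In coordinates u = x + y, v = x − y the rectangle is axis-aligned; the map (x,y)→(u,v) scales areas by 2.
u-values: -3, -6, -2, -7, -5, -3; range = -2 − (-7) = 5.
v-values: 7, -2, 8, 1, -3, -1; range = 8 − (-3) = 11.
Area = (5 × 11) / 2 = 27.5.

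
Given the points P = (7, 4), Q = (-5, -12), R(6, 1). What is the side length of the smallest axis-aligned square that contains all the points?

The bounding box has width 12 and height 16.
An axis-aligned square enclosing the set must have side ≥ max(width, height).
So the minimum side is max(12, 16) = 16.

16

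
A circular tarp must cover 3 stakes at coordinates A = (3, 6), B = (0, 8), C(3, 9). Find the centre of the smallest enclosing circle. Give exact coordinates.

Side lengths²: AB² = 13, AC² = 9, BC² = 10.
Since AB² = 13 < 10 + 9 = 19, the triangle is acute, so the smallest enclosing circle is the circumcircle.
Circumcentre = (11/6, 7.5), r² = 65/18.
Centre = (11/6, 7.5).

(11/6, 7.5)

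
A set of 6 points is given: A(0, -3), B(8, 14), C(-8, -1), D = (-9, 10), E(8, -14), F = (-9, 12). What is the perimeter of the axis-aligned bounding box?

90

Width = max x − min x = 8 − (-9) = 17.
Height = max y − min y = 14 − (-14) = 28.
Perimeter = 2(17 + 28) = 90.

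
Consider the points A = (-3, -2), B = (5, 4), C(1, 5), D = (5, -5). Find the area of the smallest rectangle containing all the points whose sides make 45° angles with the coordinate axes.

In coordinates u = x + y, v = x − y the rectangle is axis-aligned; the map (x,y)→(u,v) scales areas by 2.
u-values: -5, 9, 6, 0; range = 9 − (-5) = 14.
v-values: -1, 1, -4, 10; range = 10 − (-4) = 14.
Area = (14 × 14) / 2 = 98.

98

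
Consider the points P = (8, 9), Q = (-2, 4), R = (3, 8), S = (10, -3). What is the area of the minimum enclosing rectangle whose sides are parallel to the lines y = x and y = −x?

142.5

In coordinates u = x + y, v = x − y the rectangle is axis-aligned; the map (x,y)→(u,v) scales areas by 2.
u-values: 17, 2, 11, 7; range = 17 − 2 = 15.
v-values: -1, -6, -5, 13; range = 13 − (-6) = 19.
Area = (15 × 19) / 2 = 142.5.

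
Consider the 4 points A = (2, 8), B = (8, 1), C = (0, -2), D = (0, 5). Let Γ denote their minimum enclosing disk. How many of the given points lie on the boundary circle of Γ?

3

By Welzl's lemma the MEC is supported by two points (diametrically opposite) or three points (on a circumcircle).
The minimum enclosing circle is determined by three boundary points: A, B, C.
Their circumcentre is (209/74, 195/74) with r² = 80665/2738.
The farthest remaining point D is at distance² 37153/2738 ≤ 80665/2738.
The points at distance exactly r from the centre are A, B, C — 3 points.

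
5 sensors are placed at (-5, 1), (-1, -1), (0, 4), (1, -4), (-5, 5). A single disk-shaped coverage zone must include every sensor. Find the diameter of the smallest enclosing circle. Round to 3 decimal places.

10.817

The minimum enclosing circle of a finite set is fixed by two of the points (as a diameter) or three (as a circumcircle).
The farthest pair is (1, -4)–(-5, 5) with squared distance 117. The circle on this segment as diameter has centre (-2, 0.5) and r² = 117/4 = 29.25.
Check (-5, 1): distance² to centre = 9.25 ≤ 29.25, so it lies inside.
All remaining points lie in this disk, and no smaller disk contains both endpoints, so this is the minimum enclosing circle.
Diameter = 2r = 2√(29.25) ≈ 10.817.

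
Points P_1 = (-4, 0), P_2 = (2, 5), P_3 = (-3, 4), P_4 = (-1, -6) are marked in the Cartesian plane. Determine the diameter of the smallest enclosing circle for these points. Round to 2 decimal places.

11.40

The minimum enclosing circle of a finite set is fixed by two of the points (as a diameter) or three (as a circumcircle).
The farthest pair is P_2–P_4 with squared distance 130. The circle on this segment as diameter has centre (0.5, -0.5) and r² = 130/4 = 32.5.
Check P_1: distance² to centre = 20.5 ≤ 32.5, so it lies inside.
All remaining points lie in this disk, and no smaller disk contains both endpoints, so this is the minimum enclosing circle.
Diameter = 2r = 2√(32.5) ≈ 11.40.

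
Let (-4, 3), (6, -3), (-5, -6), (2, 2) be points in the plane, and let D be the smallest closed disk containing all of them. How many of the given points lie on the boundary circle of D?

By Welzl's lemma the MEC is supported by two points (diametrically opposite) or three points (on a circumcircle).
The minimum enclosing circle is determined by three boundary points: (-4, 3), (6, -3), (-5, -6).
Their circumcentre is (-0.1875, -95/48) with r² = 45305/1152.
The farthest remaining point (2, 2) is at distance² 23753/1152 ≤ 45305/1152.
The points at distance exactly r from the centre are (-4, 3), (6, -3), (-5, -6) — 3 points.

3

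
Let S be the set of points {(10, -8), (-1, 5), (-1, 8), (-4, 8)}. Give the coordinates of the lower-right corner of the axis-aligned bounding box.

(10, -8)

x-range [-4, 10], y-range [-8, 8].
The lower-right corner is (10, -8).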